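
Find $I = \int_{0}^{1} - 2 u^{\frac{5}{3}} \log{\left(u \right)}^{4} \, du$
$- \frac{729}{2048}$

Start from the elementary integral
$$J(a) = \int_{0}^{1} - 2 u^{a} \, du = - \frac{2}{a + 1}.$$

Differentiating under the integral sign brings down a factor of $\ln u$:
$$\frac{dJ}{da} = \int_{0}^{1} - 2 u^{a} \log{\left(u \right)} \, du = \frac{2}{\left(a + 1\right)^{2}}.$$

Repeating $4$ times in total — each differentiation brings down another $\ln u$ — gives
$$\frac{d^{4}J}{da^{4}} = \int_{0}^{1} - 2 u^{a} \log{\left(u \right)}^{4} \, du = - \frac{48}{\left(a + 1\right)^{5}},$$
and the integrand here is exactly the target integrand, so $I = - \frac{48}{\left(a + 1\right)^{5}}$.

Setting $a = \frac{5}{3}$:
$$I = - \frac{729}{2048}.$$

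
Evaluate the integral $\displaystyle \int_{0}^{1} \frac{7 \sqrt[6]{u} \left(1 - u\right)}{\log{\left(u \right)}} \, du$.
$- \log{\left(\frac{62748517}{823543} \right)}$

Replace the exponent $\frac{7}{6}$ by a parameter $a$: let $I(a) = \int_{0}^{1} \frac{7 \left(\sqrt[6]{u} - u^{a}\right)}{\log{\left(u \right)}} \, du$.

Since $\dfrac{\partial}{\partial a}\,u^{a} = u^{a} \ln u$, the $\ln u$ in the denominator cancels and
$$\frac{dI}{da} = \int_{0}^{1} -7 u^{a} \, du = -7 \left[\frac{u^{a+1}}{a+1}\right]_0^1 = - \frac{7}{a + 1}.$$

Integrating with respect to $a$ gives $I(a) = - \log{\left(\frac{279936 \left(a + 1\right)^{7}}{823543} \right)} + C$.

At $a = \frac{1}{6}$ the integrand is identically $0$, so $I(\frac{1}{6}) = 0$. The closed form gives $0$, hence $C = 0$.

Setting $a = \frac{7}{6}$:
$$I = - \log{\left(\frac{62748517}{823543} \right)}.$$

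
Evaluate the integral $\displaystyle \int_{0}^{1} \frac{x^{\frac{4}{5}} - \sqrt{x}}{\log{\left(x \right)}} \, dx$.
$- \log{\left(5 \right)} + \log{\left(6 \right)}$

Replace the exponent $\frac{1}{2}$ by a parameter $a$: let $I(a) = \int_{0}^{1} \frac{x^{\frac{4}{5}} - x^{a}}{\log{\left(x \right)}} \, dx$.

Since $\dfrac{\partial}{\partial a}\,x^{a} = x^{a} \ln x$, the $\ln x$ in the denominator cancels and
$$\frac{dI}{da} = \int_{0}^{1} -1 x^{a} \, dx = -1 \left[\frac{x^{a+1}}{a+1}\right]_0^1 = - \frac{1}{a + 1}.$$

Integrating with respect to $a$ gives $I(a) = - \log{\left(\frac{5 a}{9} + \frac{5}{9} \right)} + C$.

At $a = \frac{4}{5}$ the integrand is identically $0$, so $I(\frac{4}{5}) = 0$. The closed form gives $0$, hence $C = 0$.

Setting $a = \frac{1}{2}$:
$$I = - \log{\left(5 \right)} + \log{\left(6 \right)}.$$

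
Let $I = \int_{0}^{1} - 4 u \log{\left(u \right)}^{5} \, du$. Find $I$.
$\frac{15}{2}$

Start from the elementary integral
$$J(a) = \int_{0}^{1} - 4 u^{a} \, du = - \frac{4}{a + 1}.$$

Differentiating under the integral sign brings down a factor of $\ln u$:
$$\frac{dJ}{da} = \int_{0}^{1} - 4 u^{a} \log{\left(u \right)} \, du = \frac{4}{\left(a + 1\right)^{2}}.$$

Repeating $5$ times in total — each differentiation brings down another $\ln u$ — gives
$$\frac{d^{5}J}{da^{5}} = \int_{0}^{1} - 4 u^{a} \log{\left(u \right)}^{5} \, du = \frac{480}{\left(a + 1\right)^{6}},$$
and the integrand here is exactly the target integrand, so $I = \frac{480}{\left(a + 1\right)^{6}}$.

Setting $a = 1$:
$$I = \frac{15}{2}.$$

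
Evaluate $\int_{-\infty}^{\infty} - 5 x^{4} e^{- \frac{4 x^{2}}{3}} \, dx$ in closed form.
$- \frac{135 \sqrt{3} \sqrt{\pi}}{128}$

Start from the elementary integral
$$J(a) = \int_{-\infty}^{\infty} - 5 e^{- a x^{2}} \, dx = - \frac{5 \sqrt{\pi}}{\sqrt{a}}.$$

Differentiating under the integral sign brings down a factor of $(-x^2)$:
$$\frac{dJ}{da} = \int_{-\infty}^{\infty} 5 x^{2} e^{- a x^{2}} \, dx = \frac{5 \sqrt{\pi}}{2 a^{\frac{3}{2}}}.$$

Repeating twice in total — each differentiation brings down another $(-x^2)$ — gives
$$\frac{d^{2}J}{da^{2}} = \int_{-\infty}^{\infty} - 5 x^{4} e^{- a x^{2}} \, dx = - \frac{15 \sqrt{\pi}}{4 a^{\frac{5}{2}}},$$
and the integrand here is exactly the target integrand, so $I = - \frac{15 \sqrt{\pi}}{4 a^{\frac{5}{2}}}$.

Setting $a = \frac{4}{3}$:
$$I = - \frac{135 \sqrt{3} \sqrt{\pi}}{128}.$$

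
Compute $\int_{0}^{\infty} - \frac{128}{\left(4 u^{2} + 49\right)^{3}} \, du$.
$- \frac{12 \pi}{16807}$

Begin with the known result
$$J(a) = \int_{0}^{\infty} - \frac{2}{a^{2} + u^{2}} \, du = - \frac{\pi}{a}.$$

Differentiating under the integral sign with respect to $a$,
$$\frac{dJ}{da} = \int_{0}^{\infty} \frac{4 a}{\left(a^{2} + u^{2}\right)^{2}} \, du = \frac{\pi}{a^{2}},$$
so $\int_{0}^{\infty} - \frac{2}{\left(a^{2} + u^{2}\right)^{2}} \, du = - \frac{\pi}{2 a^{3}}$.

Repeating — each differentiation of $1/(u^2+a^2)^j$ produces $-2ja/(u^2+a^2)^{j+1}$ — and dividing through by $-2ja$ at each step yields, after $2$ differentiations in total,
$$\int_{0}^{\infty} - \frac{2}{\left(a^{2} + u^{2}\right)^{3}} \, du = - \frac{3 \pi}{8 a^{5}}.$$

Setting $a = \frac{7}{2}$:
$$I = - \frac{12 \pi}{16807}.$$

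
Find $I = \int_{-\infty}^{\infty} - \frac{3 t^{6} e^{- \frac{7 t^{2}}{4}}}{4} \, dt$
$- \frac{180 \sqrt{7} \sqrt{\pi}}{2401}$

Start from the elementary integral
$$J(a) = \int_{-\infty}^{\infty} - \frac{3 e^{- a t^{2}}}{4} \, dt = - \frac{3 \sqrt{\pi}}{4 \sqrt{a}}.$$

Differentiating under the integral sign brings down a factor of $(-t^2)$:
$$\frac{dJ}{da} = \int_{-\infty}^{\infty} \frac{3 t^{2} e^{- a t^{2}}}{4} \, dt = \frac{3 \sqrt{\pi}}{8 a^{\frac{3}{2}}}.$$

Repeating $3$ times in total — each differentiation brings down another $(-t^2)$ — gives
$$\frac{d^{3}J}{da^{3}} = \int_{-\infty}^{\infty} \frac{3 t^{6} e^{- a t^{2}}}{4} \, dt = \frac{45 \sqrt{\pi}}{32 a^{\frac{7}{2}}},$$
and the integrand here is $(-1)^{3}$ times the target integrand, so $I = (-1)^{3}\,\frac{d^{3}J}{da^{3}} = - \frac{45 \sqrt{\pi}}{32 a^{\frac{7}{2}}}$.

Setting $a = \frac{7}{4}$:
$$I = - \frac{180 \sqrt{7} \sqrt{\pi}}{2401}.$$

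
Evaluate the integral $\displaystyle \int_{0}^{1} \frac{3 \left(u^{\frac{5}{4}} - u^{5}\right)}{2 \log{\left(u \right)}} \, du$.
$\log{\left(\frac{3 \sqrt{6}}{32} \right)}$

Introduce a parameter $a$ in the exponent: let $I(a) = \int_{0}^{1} \frac{3 \left(- u^{5} + u^{a}\right)}{2 \log{\left(u \right)}} \, du$.

Since $\dfrac{\partial}{\partial a}\,u^{a} = u^{a} \ln u$, the $\ln u$ in the denominator cancels and
$$\frac{dI}{da} = \int_{0}^{1} \frac{3}{2} u^{a} \, du = \frac{3}{2} \left[\frac{u^{a+1}}{a+1}\right]_0^1 = \frac{3}{2 \left(a + 1\right)}.$$

Integrating with respect to $a$ gives $I(a) = \frac{3 \log{\left(a + 1 \right)}}{2} - \frac{3 \log{\left(6 \right)}}{2} + C$.

At $a = 5$ the integrand is identically $0$, so $I(5) = 0$. The closed form gives $0$, hence $C = 0$.

Setting $a = \frac{5}{4}$:
$$I = \log{\left(\frac{3 \sqrt{6}}{32} \right)}.$$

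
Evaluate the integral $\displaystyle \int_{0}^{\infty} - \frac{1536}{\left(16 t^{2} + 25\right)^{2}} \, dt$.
$- \frac{96 \pi}{125}$

Start from the standard arctangent integral
$$J(a) = \int_{0}^{\infty} - \frac{6}{a^{2} + t^{2}} \, dt = - \frac{3 \pi}{a}.$$

Differentiating under the integral sign with respect to $a$,
$$\frac{dJ}{da} = \int_{0}^{\infty} \frac{12 a}{\left(a^{2} + t^{2}\right)^{2}} \, dt = \frac{3 \pi}{a^{2}},$$
so $\int_{0}^{\infty} - \frac{6}{\left(a^{2} + t^{2}\right)^{2}} \, dt = - \frac{3 \pi}{2 a^{3}}$.

Setting $a = \frac{5}{4}$:
$$I = - \frac{96 \pi}{125}.$$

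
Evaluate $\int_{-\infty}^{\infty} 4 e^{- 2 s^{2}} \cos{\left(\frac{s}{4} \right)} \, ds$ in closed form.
$\frac{2 \sqrt{2} \sqrt{\pi}}{e^{\frac{1}{128}}}$

Define $I(b) = \int_{-\infty}^{\infty} 4 e^{- 2 s^{2}} \cos{\left(b s \right)} \, ds$.

Differentiating under the integral sign,
$$I'(b) = \int_{-\infty}^{\infty} - 4 s e^{- 2 s^{2}} \sin{\left(b s \right)} \, ds.$$

Integrate $\int_{-\infty}^{\infty} s \sin(b s)\, e^{- 2 s^{2}}\, ds$ by parts with $u = \sin(b s)$ and $dv = s\, e^{- 2 s^{2}}\, ds$, giving $v = - \frac{e^{- 2 s^{2}}}{4}$. The boundary term vanishes and
$$\int_{-\infty}^{\infty} s \sin(b s)\, e^{- 2 s^{2}}\, ds = \frac{b}{4} \int_{-\infty}^{\infty} \cos(b s)\, e^{- 2 s^{2}}\, ds,$$
so $I'(b) = - \frac{b}{4}\, I(b)$.

This is a separable first-order ODE; solving with the initial condition $I(0) = \int_{-\infty}^{\infty} 4 e^{- 2 s^{2}}\,ds = 2 \sqrt{2} \sqrt{\pi}$ gives
$$I(b) = 2 \sqrt{2} \sqrt{\pi} e^{- \frac{b^{2}}{8}}.$$

Setting $b = \frac{1}{4}$:
$$I = \frac{2 \sqrt{2} \sqrt{\pi}}{e^{\frac{1}{128}}}.$$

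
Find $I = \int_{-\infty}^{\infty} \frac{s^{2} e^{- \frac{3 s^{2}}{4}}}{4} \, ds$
$\frac{\sqrt{3} \sqrt{\pi}}{9}$

Start from the elementary integral
$$J(a) = \int_{-\infty}^{\infty} \frac{e^{- a s^{2}}}{4} \, ds = \frac{\sqrt{\pi}}{4 \sqrt{a}}.$$

Differentiating under the integral sign brings down a factor of $(-s^2)$:
$$\frac{dJ}{da} = \int_{-\infty}^{\infty} - \frac{s^{2} e^{- a s^{2}}}{4} \, ds = - \frac{\sqrt{\pi}}{8 a^{\frac{3}{2}}}.$$

The integral on the left is $-I$, so $I = \frac{\sqrt{\pi}}{8 a^{\frac{3}{2}}}$.

Setting $a = \frac{3}{4}$:
$$I = \frac{\sqrt{3} \sqrt{\pi}}{9}.$$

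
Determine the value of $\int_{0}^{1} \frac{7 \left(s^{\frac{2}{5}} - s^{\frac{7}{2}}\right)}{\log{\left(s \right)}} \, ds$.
$\log{\left(\frac{105413504}{373669453125} \right)}$

Introduce a parameter $a$ in the exponent: let $I(a) = \int_{0}^{1} \frac{7 \left(- s^{\frac{7}{2}} + s^{a}\right)}{\log{\left(s \right)}} \, ds$.

Since $\dfrac{\partial}{\partial a}\,s^{a} = s^{a} \ln s$, the $\ln s$ in the denominator cancels and
$$\frac{dI}{da} = \int_{0}^{1} 7 s^{a} \, ds = 7 \left[\frac{s^{a+1}}{a+1}\right]_0^1 = \frac{7}{a + 1}.$$

Integrating with respect to $a$ gives $I(a) = \log{\left(\frac{128 \left(a + 1\right)^{7}}{4782969} \right)} + C$.

At $a = \frac{7}{2}$ the integrand is identically $0$, so $I(\frac{7}{2}) = 0$. The closed form gives $0$, hence $C = 0$.

Setting $a = \frac{2}{5}$:
$$I = \log{\left(\frac{105413504}{373669453125} \right)}.$$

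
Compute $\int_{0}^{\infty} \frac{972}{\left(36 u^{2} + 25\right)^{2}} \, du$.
$\frac{81 \pi}{250}$

Start from the standard arctangent integral
$$J(a) = \int_{0}^{\infty} \frac{3}{4 \left(a^{2} + u^{2}\right)} \, du = \frac{3 \pi}{8 a}.$$

Differentiating under the integral sign with respect to $a$,
$$\frac{dJ}{da} = \int_{0}^{\infty} - \frac{3 a}{2 \left(a^{2} + u^{2}\right)^{2}} \, du = - \frac{3 \pi}{8 a^{2}},$$
so $\int_{0}^{\infty} \frac{3}{4 \left(a^{2} + u^{2}\right)^{2}} \, du = \frac{3 \pi}{16 a^{3}}$.

Setting $a = \frac{5}{6}$:
$$I = \frac{81 \pi}{250}.$$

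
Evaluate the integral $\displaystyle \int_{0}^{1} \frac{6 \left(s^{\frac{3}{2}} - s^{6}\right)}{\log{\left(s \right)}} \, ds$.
$\log{\left(\frac{15625}{7529536} \right)}$

Introduce a parameter $a$ in the exponent: let $I(a) = \int_{0}^{1} \frac{6 \left(- s^{6} + s^{a}\right)}{\log{\left(s \right)}} \, ds$.

Since $\dfrac{\partial}{\partial a}\,s^{a} = s^{a} \ln s$, the $\ln s$ in the denominator cancels and
$$\frac{dI}{da} = \int_{0}^{1} 6 s^{a} \, ds = 6 \left[\frac{s^{a+1}}{a+1}\right]_0^1 = \frac{6}{a + 1}.$$

Integrating with respect to $a$ gives $I(a) = \log{\left(\frac{\left(a + 1\right)^{6}}{117649} \right)} + C$.

At $a = 6$ the integrand is identically $0$, so $I(6) = 0$. The closed form gives $0$, hence $C = 0$.

Setting $a = \frac{3}{2}$:
$$I = \log{\left(\frac{15625}{7529536} \right)}.$$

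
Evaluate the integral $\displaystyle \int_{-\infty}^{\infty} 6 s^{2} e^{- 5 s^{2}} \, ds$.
$\frac{3 \sqrt{5} \sqrt{\pi}}{25}$

Start from the elementary integral
$$J(a) = \int_{-\infty}^{\infty} 6 e^{- a s^{2}} \, ds = \frac{6 \sqrt{\pi}}{\sqrt{a}}.$$

Differentiating under the integral sign brings down a factor of $(-s^2)$:
$$\frac{dJ}{da} = \int_{-\infty}^{\infty} - 6 s^{2} e^{- a s^{2}} \, ds = - \frac{3 \sqrt{\pi}}{a^{\frac{3}{2}}}.$$

The integral on the left is $-I$, so $I = \frac{3 \sqrt{\pi}}{a^{\frac{3}{2}}}$.

Setting $a = 5$:
$$I = \frac{3 \sqrt{5} \sqrt{\pi}}{25}.$$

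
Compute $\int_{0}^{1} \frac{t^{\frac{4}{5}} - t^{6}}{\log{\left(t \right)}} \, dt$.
$- \log{\left(\frac{35}{9} \right)}$

Introduce a parameter $a$ in the exponent: let $I(a) = \int_{0}^{1} \frac{t^{\frac{4}{5}} - t^{a}}{\log{\left(t \right)}} \, dt$.

Since $\dfrac{\partial}{\partial a}\,t^{a} = t^{a} \ln t$, the $\ln t$ in the denominator cancels and
$$\frac{dI}{da} = \int_{0}^{1} -1 t^{a} \, dt = -1 \left[\frac{t^{a+1}}{a+1}\right]_0^1 = - \frac{1}{a + 1}.$$

Integrating with respect to $a$ gives $I(a) = - \log{\left(\frac{5 a}{9} + \frac{5}{9} \right)} + C$.

At $a = \frac{4}{5}$ the integrand is identically $0$, so $I(\frac{4}{5}) = 0$. The closed form gives $0$, hence $C = 0$.

Setting $a = 6$:
$$I = - \log{\left(\frac{35}{9} \right)}.$$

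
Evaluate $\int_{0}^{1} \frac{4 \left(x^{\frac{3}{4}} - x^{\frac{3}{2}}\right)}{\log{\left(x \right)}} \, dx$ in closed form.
$\log{\left(\frac{2401}{10000} \right)}$

Replace the exponent $\frac{3}{4}$ by a parameter $a$: let $I(a) = \int_{0}^{1} \frac{4 \left(- x^{\frac{3}{2}} + x^{a}\right)}{\log{\left(x \right)}} \, dx$.

Since $\dfrac{\partial}{\partial a}\,x^{a} = x^{a} \ln x$, the $\ln x$ in the denominator cancels and
$$\frac{dI}{da} = \int_{0}^{1} 4 x^{a} \, dx = 4 \left[\frac{x^{a+1}}{a+1}\right]_0^1 = \frac{4}{a + 1}.$$

Integrating with respect to $a$ gives $I(a) = \log{\left(\frac{16 \left(a + 1\right)^{4}}{625} \right)} + C$.

At $a = \frac{3}{2}$ the integrand is identically $0$, so $I(\frac{3}{2}) = 0$. The closed form gives $0$, hence $C = 0$.

Setting $a = \frac{3}{4}$:
$$I = \log{\left(\frac{2401}{10000} \right)}.$$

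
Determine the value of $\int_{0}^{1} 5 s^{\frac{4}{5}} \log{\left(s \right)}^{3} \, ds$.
$- \frac{6250}{2187}$

Begin with the known integral
$$J(a) = \int_{0}^{1} 5 s^{a} \, ds = \frac{5}{a + 1}.$$

Differentiating under the integral sign brings down a factor of $\ln s$:
$$\frac{dJ}{da} = \int_{0}^{1} 5 s^{a} \log{\left(s \right)} \, ds = - \frac{5}{\left(a + 1\right)^{2}}.$$

Repeating $3$ times in total — each differentiation brings down another $\ln s$ — gives
$$\frac{d^{3}J}{da^{3}} = \int_{0}^{1} 5 s^{a} \log{\left(s \right)}^{3} \, ds = - \frac{30}{\left(a + 1\right)^{4}},$$
and the integrand here is exactly the target integrand, so $I = - \frac{30}{\left(a + 1\right)^{4}}$.

Setting $a = \frac{4}{5}$:
$$I = - \frac{6250}{2187}.$$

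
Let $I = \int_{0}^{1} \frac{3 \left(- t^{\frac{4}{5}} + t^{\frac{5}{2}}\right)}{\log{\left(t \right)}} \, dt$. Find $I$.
$\log{\left(\frac{42875}{5832} \right)}$

Consider the one-parameter family: let $I(a) = \int_{0}^{1} \frac{3 \left(- t^{\frac{4}{5}} + t^{a}\right)}{\log{\left(t \right)}} \, dt$.

Since $\dfrac{\partial}{\partial a}\,t^{a} = t^{a} \ln t$, the $\ln t$ in the denominator cancels and
$$\frac{dI}{da} = \int_{0}^{1} 3 t^{a} \, dt = 3 \left[\frac{t^{a+1}}{a+1}\right]_0^1 = \frac{3}{a + 1}.$$

Integrating with respect to $a$ gives $I(a) = \log{\left(\frac{125 \left(a + 1\right)^{3}}{729} \right)} + C$.

At $a = \frac{4}{5}$ the integrand is identically $0$, so $I(\frac{4}{5}) = 0$. The closed form gives $0$, hence $C = 0$.

Setting $a = \frac{5}{2}$:
$$I = \log{\left(\frac{42875}{5832} \right)}.$$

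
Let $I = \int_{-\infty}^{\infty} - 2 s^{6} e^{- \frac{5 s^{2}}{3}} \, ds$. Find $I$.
$- \frac{81 \sqrt{15} \sqrt{\pi}}{500}$

Consider the simpler parametrised integral
$$J(a) = \int_{-\infty}^{\infty} - 2 e^{- a s^{2}} \, ds = - \frac{2 \sqrt{\pi}}{\sqrt{a}}.$$

Differentiating under the integral sign brings down a factor of $(-s^2)$:
$$\frac{dJ}{da} = \int_{-\infty}^{\infty} 2 s^{2} e^{- a s^{2}} \, ds = \frac{\sqrt{\pi}}{a^{\frac{3}{2}}}.$$

Repeating $3$ times in total — each differentiation brings down another $(-s^2)$ — gives
$$\frac{d^{3}J}{da^{3}} = \int_{-\infty}^{\infty} 2 s^{6} e^{- a s^{2}} \, ds = \frac{15 \sqrt{\pi}}{4 a^{\frac{7}{2}}},$$
and the integrand here is $(-1)^{3}$ times the target integrand, so $I = (-1)^{3}\,\frac{d^{3}J}{da^{3}} = - \frac{15 \sqrt{\pi}}{4 a^{\frac{7}{2}}}$.

Setting $a = \frac{5}{3}$:
$$I = - \frac{81 \sqrt{15} \sqrt{\pi}}{500}.$$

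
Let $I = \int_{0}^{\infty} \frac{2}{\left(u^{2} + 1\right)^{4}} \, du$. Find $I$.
$\frac{5 \pi}{16}$

Begin with the known result
$$J(a) = \int_{0}^{\infty} \frac{2}{a^{2} + u^{2}} \, du = \frac{\pi}{a}.$$

Differentiating under the integral sign with respect to $a$,
$$\frac{dJ}{da} = \int_{0}^{\infty} - \frac{4 a}{\left(a^{2} + u^{2}\right)^{2}} \, du = - \frac{\pi}{a^{2}},$$
so $\int_{0}^{\infty} \frac{2}{\left(a^{2} + u^{2}\right)^{2}} \, du = \frac{\pi}{2 a^{3}}$.

Repeating — each differentiation of $1/(u^2+a^2)^j$ produces $-2ja/(u^2+a^2)^{j+1}$ — and dividing through by $-2ja$ at each step yields, after $3$ differentiations in total,
$$\int_{0}^{\infty} \frac{2}{\left(a^{2} + u^{2}\right)^{4}} \, du = \frac{5 \pi}{16 a^{7}}.$$

Setting $a = 1$:
$$I = \frac{5 \pi}{16}.$$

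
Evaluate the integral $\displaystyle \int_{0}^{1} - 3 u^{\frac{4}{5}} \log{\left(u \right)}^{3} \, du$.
$\frac{1250}{729}$

Begin with the known integral
$$J(a) = \int_{0}^{1} - 3 u^{a} \, du = - \frac{3}{a + 1}.$$

Differentiating under the integral sign brings down a factor of $\ln u$:
$$\frac{dJ}{da} = \int_{0}^{1} - 3 u^{a} \log{\left(u \right)} \, du = \frac{3}{\left(a + 1\right)^{2}}.$$

Repeating $3$ times in total — each differentiation brings down another $\ln u$ — gives
$$\frac{d^{3}J}{da^{3}} = \int_{0}^{1} - 3 u^{a} \log{\left(u \right)}^{3} \, du = \frac{18}{\left(a + 1\right)^{4}},$$
and the integrand here is exactly the target integrand, so $I = \frac{18}{\left(a + 1\right)^{4}}$.

Setting $a = \frac{4}{5}$:
$$I = \frac{1250}{729}.$$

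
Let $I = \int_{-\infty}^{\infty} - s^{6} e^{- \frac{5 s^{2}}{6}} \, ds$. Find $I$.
$- \frac{81 \sqrt{30} \sqrt{\pi}}{125}$

Consider the simpler parametrised integral
$$J(a) = \int_{-\infty}^{\infty} - e^{- a s^{2}} \, ds = - \frac{\sqrt{\pi}}{\sqrt{a}}.$$

Differentiating under the integral sign brings down a factor of $(-s^2)$:
$$\frac{dJ}{da} = \int_{-\infty}^{\infty} s^{2} e^{- a s^{2}} \, ds = \frac{\sqrt{\pi}}{2 a^{\frac{3}{2}}}.$$

Repeating $3$ times in total — each differentiation brings down another $(-s^2)$ — gives
$$\frac{d^{3}J}{da^{3}} = \int_{-\infty}^{\infty} s^{6} e^{- a s^{2}} \, ds = \frac{15 \sqrt{\pi}}{8 a^{\frac{7}{2}}},$$
and the integrand here is $(-1)^{3}$ times the target integrand, so $I = (-1)^{3}\,\frac{d^{3}J}{da^{3}} = - \frac{15 \sqrt{\pi}}{8 a^{\frac{7}{2}}}$.

Setting $a = \frac{5}{6}$:
$$I = - \frac{81 \sqrt{30} \sqrt{\pi}}{125}.$$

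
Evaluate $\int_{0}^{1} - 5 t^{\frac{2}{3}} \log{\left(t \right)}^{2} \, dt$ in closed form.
$- \frac{54}{25}$

Consider the simpler parametrised integral
$$J(a) = \int_{0}^{1} - 5 t^{a} \, dt = - \frac{5}{a + 1}.$$

Differentiating under the integral sign brings down a factor of $\ln t$:
$$\frac{dJ}{da} = \int_{0}^{1} - 5 t^{a} \log{\left(t \right)} \, dt = \frac{5}{\left(a + 1\right)^{2}}.$$

Repeating twice in total — each differentiation brings down another $\ln t$ — gives
$$\frac{d^{2}J}{da^{2}} = \int_{0}^{1} - 5 t^{a} \log{\left(t \right)}^{2} \, dt = - \frac{10}{\left(a + 1\right)^{3}},$$
and the integrand here is exactly the target integrand, so $I = - \frac{10}{\left(a + 1\right)^{3}}$.

Setting $a = \frac{2}{3}$:
$$I = - \frac{54}{25}.$$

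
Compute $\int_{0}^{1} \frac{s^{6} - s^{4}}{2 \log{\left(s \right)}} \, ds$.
$- \frac{\log{\left(5 \right)}}{2} + \frac{\log{\left(7 \right)}}{2}$

Consider the one-parameter family: let $I(a) = \int_{0}^{1} \frac{s^{6} - s^{a}}{2 \log{\left(s \right)}} \, ds$.

Since $\dfrac{\partial}{\partial a}\,s^{a} = s^{a} \ln s$, the $\ln s$ in the denominator cancels and
$$\frac{dI}{da} = \int_{0}^{1} - \frac{1}{2} s^{a} \, ds = - \frac{1}{2} \left[\frac{s^{a+1}}{a+1}\right]_0^1 = - \frac{1}{2 a + 2}.$$

Integrating with respect to $a$ gives $I(a) = - \frac{\log{\left(a + 1 \right)}}{2} + \frac{\log{\left(7 \right)}}{2} + C$.

At $a = 6$ the integrand is identically $0$, so $I(6) = 0$. The closed form gives $0$, hence $C = 0$.

Setting $a = 4$:
$$I = - \frac{\log{\left(5 \right)}}{2} + \frac{\log{\left(7 \right)}}{2}.$$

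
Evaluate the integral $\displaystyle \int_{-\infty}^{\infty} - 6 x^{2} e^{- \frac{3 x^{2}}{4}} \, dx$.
$- \frac{8 \sqrt{3} \sqrt{\pi}}{3}$

Begin with the known integral
$$J(a) = \int_{-\infty}^{\infty} - 6 e^{- a x^{2}} \, dx = - \frac{6 \sqrt{\pi}}{\sqrt{a}}.$$

Differentiating under the integral sign brings down a factor of $(-x^2)$:
$$\frac{dJ}{da} = \int_{-\infty}^{\infty} 6 x^{2} e^{- a x^{2}} \, dx = \frac{3 \sqrt{\pi}}{a^{\frac{3}{2}}}.$$

The integral on the left is $-I$, so $I = - \frac{3 \sqrt{\pi}}{a^{\frac{3}{2}}}$.

Setting $a = \frac{3}{4}$:
$$I = - \frac{8 \sqrt{3} \sqrt{\pi}}{3}.$$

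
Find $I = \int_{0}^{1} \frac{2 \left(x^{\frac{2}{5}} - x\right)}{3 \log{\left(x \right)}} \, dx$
$\log{\left(\frac{\sqrt[3]{10} \cdot 7^{\frac{2}{3}}}{10} \right)}$

Consider the one-parameter family: let $I(a) = \int_{0}^{1} \frac{2 \left(x^{\frac{2}{5}} - x^{a}\right)}{3 \log{\left(x \right)}} \, dx$.

Since $\dfrac{\partial}{\partial a}\,x^{a} = x^{a} \ln x$, the $\ln x$ in the denominator cancels and
$$\frac{dI}{da} = \int_{0}^{1} - \frac{2}{3} x^{a} \, dx = - \frac{2}{3} \left[\frac{x^{a+1}}{a+1}\right]_0^1 = - \frac{2}{3 a + 3}.$$

Integrating with respect to $a$ gives $I(a) = - \frac{2 \log{\left(a + 1 \right)}}{3} - \frac{2 \log{\left(5 \right)}}{3} + \frac{2 \log{\left(7 \right)}}{3} + C$.

At $a = \frac{2}{5}$ the integrand is identically $0$, so $I(\frac{2}{5}) = 0$. The closed form gives $0$, hence $C = 0$.

Setting $a = 1$:
$$I = \log{\left(\frac{\sqrt[3]{10} \cdot 7^{\frac{2}{3}}}{10} \right)}.$$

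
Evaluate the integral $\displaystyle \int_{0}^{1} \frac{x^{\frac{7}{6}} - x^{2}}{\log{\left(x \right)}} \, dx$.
$- \log{\left(18 \right)} + \log{\left(13 \right)}$

Replace the exponent $2$ by a parameter $a$: let $I(a) = \int_{0}^{1} \frac{x^{\frac{7}{6}} - x^{a}}{\log{\left(x \right)}} \, dx$.

Since $\dfrac{\partial}{\partial a}\,x^{a} = x^{a} \ln x$, the $\ln x$ in the denominator cancels and
$$\frac{dI}{da} = \int_{0}^{1} -1 x^{a} \, dx = -1 \left[\frac{x^{a+1}}{a+1}\right]_0^1 = - \frac{1}{a + 1}.$$

Integrating with respect to $a$ gives $I(a) = - \log{\left(\frac{6 a}{13} + \frac{6}{13} \right)} + C$.

At $a = \frac{7}{6}$ the integrand is identically $0$, so $I(\frac{7}{6}) = 0$. The closed form gives $0$, hence $C = 0$.

Setting $a = 2$:
$$I = - \log{\left(18 \right)} + \log{\left(13 \right)}.$$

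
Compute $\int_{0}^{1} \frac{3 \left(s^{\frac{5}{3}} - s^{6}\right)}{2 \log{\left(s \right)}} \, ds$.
$- \log{\left(\frac{21 \sqrt{42}}{32} \right)}$

Consider the one-parameter family: let $I(a) = \int_{0}^{1} \frac{3 \left(s^{\frac{5}{3}} - s^{a}\right)}{2 \log{\left(s \right)}} \, ds$.

Since $\dfrac{\partial}{\partial a}\,s^{a} = s^{a} \ln s$, the $\ln s$ in the denominator cancels and
$$\frac{dI}{da} = \int_{0}^{1} - \frac{3}{2} s^{a} \, ds = - \frac{3}{2} \left[\frac{s^{a+1}}{a+1}\right]_0^1 = - \frac{3}{2 a + 2}.$$

Integrating with respect to $a$ gives $I(a) = - \log{\left(\frac{3 \sqrt{6} \left(a + 1\right)^{\frac{3}{2}}}{32} \right)} + C$.

At $a = \frac{5}{3}$ the integrand is identically $0$, so $I(\frac{5}{3}) = 0$. The closed form gives $0$, hence $C = 0$.

Setting $a = 6$:
$$I = - \log{\left(\frac{21 \sqrt{42}}{32} \right)}.$$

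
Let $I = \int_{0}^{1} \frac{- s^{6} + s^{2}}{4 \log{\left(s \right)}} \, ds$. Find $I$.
$- \frac{\log{\left(7 \right)}}{4} + \frac{\log{\left(3 \right)}}{4}$

Replace the exponent $2$ by a parameter $a$: let $I(a) = \int_{0}^{1} \frac{- s^{6} + s^{a}}{4 \log{\left(s \right)}} \, ds$.

Since $\dfrac{\partial}{\partial a}\,s^{a} = s^{a} \ln s$, the $\ln s$ in the denominator cancels and
$$\frac{dI}{da} = \int_{0}^{1} \frac{1}{4} s^{a} \, ds = \frac{1}{4} \left[\frac{s^{a+1}}{a+1}\right]_0^1 = \frac{1}{4 \left(a + 1\right)}.$$

Integrating with respect to $a$ gives $I(a) = \frac{\log{\left(a + 1 \right)}}{4} - \frac{\log{\left(7 \right)}}{4} + C$.

At $a = 6$ the integrand is identically $0$, so $I(6) = 0$. The closed form gives $0$, hence $C = 0$.

Setting $a = 2$:
$$I = - \frac{\log{\left(7 \right)}}{4} + \frac{\log{\left(3 \right)}}{4}.$$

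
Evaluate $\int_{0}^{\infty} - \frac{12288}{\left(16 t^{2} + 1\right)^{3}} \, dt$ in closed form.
$- 576 \pi$

Start from the standard arctangent integral
$$J(a) = \int_{0}^{\infty} - \frac{3}{a^{2} + t^{2}} \, dt = - \frac{3 \pi}{2 a}.$$

Differentiating under the integral sign with respect to $a$,
$$\frac{dJ}{da} = \int_{0}^{\infty} \frac{6 a}{\left(a^{2} + t^{2}\right)^{2}} \, dt = \frac{3 \pi}{2 a^{2}},$$
so $\int_{0}^{\infty} - \frac{3}{\left(a^{2} + t^{2}\right)^{2}} \, dt = - \frac{3 \pi}{4 a^{3}}$.

Repeating — each differentiation of $1/(t^2+a^2)^j$ produces $-2ja/(t^2+a^2)^{j+1}$ — and dividing through by $-2ja$ at each step yields, after $2$ differentiations in total,
$$\int_{0}^{\infty} - \frac{3}{\left(a^{2} + t^{2}\right)^{3}} \, dt = - \frac{9 \pi}{16 a^{5}}.$$

Setting $a = \frac{1}{4}$:
$$I = - 576 \pi.$$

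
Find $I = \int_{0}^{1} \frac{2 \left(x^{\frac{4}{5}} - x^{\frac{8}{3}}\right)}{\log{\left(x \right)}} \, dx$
$\log{\left(\frac{729}{3025} \right)}$

Replace the exponent $\frac{4}{5}$ by a parameter $a$: let $I(a) = \int_{0}^{1} \frac{2 \left(- x^{\frac{8}{3}} + x^{a}\right)}{\log{\left(x \right)}} \, dx$.

Since $\dfrac{\partial}{\partial a}\,x^{a} = x^{a} \ln x$, the $\ln x$ in the denominator cancels and
$$\frac{dI}{da} = \int_{0}^{1} 2 x^{a} \, dx = 2 \left[\frac{x^{a+1}}{a+1}\right]_0^1 = \frac{2}{a + 1}.$$

Integrating with respect to $a$ gives $I(a) = \log{\left(\frac{9 \left(a + 1\right)^{2}}{121} \right)} + C$.

At $a = \frac{8}{3}$ the integrand is identically $0$, so $I(\frac{8}{3}) = 0$. The closed form gives $0$, hence $C = 0$.

Setting $a = \frac{4}{5}$:
$$I = \log{\left(\frac{729}{3025} \right)}.$$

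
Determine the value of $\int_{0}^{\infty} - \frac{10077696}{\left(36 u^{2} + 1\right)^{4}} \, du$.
$- 262440 \pi$

Begin with the known result
$$J(a) = \int_{0}^{\infty} - \frac{6}{a^{2} + u^{2}} \, du = - \frac{3 \pi}{a}.$$

Differentiating under the integral sign with respect to $a$,
$$\frac{dJ}{da} = \int_{0}^{\infty} \frac{12 a}{\left(a^{2} + u^{2}\right)^{2}} \, du = \frac{3 \pi}{a^{2}},$$
so $\int_{0}^{\infty} - \frac{6}{\left(a^{2} + u^{2}\right)^{2}} \, du = - \frac{3 \pi}{2 a^{3}}$.

Repeating — each differentiation of $1/(u^2+a^2)^j$ produces $-2ja/(u^2+a^2)^{j+1}$ — and dividing through by $-2ja$ at each step yields, after $3$ differentiations in total,
$$\int_{0}^{\infty} - \frac{6}{\left(a^{2} + u^{2}\right)^{4}} \, du = - \frac{15 \pi}{16 a^{7}}.$$

Setting $a = \frac{1}{6}$:
$$I = - 262440 \pi.$$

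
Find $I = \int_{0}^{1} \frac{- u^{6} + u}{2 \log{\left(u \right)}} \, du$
$- \frac{\log{\left(7 \right)}}{2} + \frac{\log{\left(2 \right)}}{2}$

Introduce a parameter $a$ in the exponent: let $I(a) = \int_{0}^{1} \frac{- u^{6} + u^{a}}{2 \log{\left(u \right)}} \, du$.

Since $\dfrac{\partial}{\partial a}\,u^{a} = u^{a} \ln u$, the $\ln u$ in the denominator cancels and
$$\frac{dI}{da} = \int_{0}^{1} \frac{1}{2} u^{a} \, du = \frac{1}{2} \left[\frac{u^{a+1}}{a+1}\right]_0^1 = \frac{1}{2 \left(a + 1\right)}.$$

Integrating with respect to $a$ gives $I(a) = \frac{\log{\left(a + 1 \right)}}{2} - \frac{\log{\left(7 \right)}}{2} + C$.

At $a = 6$ the integrand is identically $0$, so $I(6) = 0$. The closed form gives $0$, hence $C = 0$.

Setting $a = 1$:
$$I = - \frac{\log{\left(7 \right)}}{2} + \frac{\log{\left(2 \right)}}{2}.$$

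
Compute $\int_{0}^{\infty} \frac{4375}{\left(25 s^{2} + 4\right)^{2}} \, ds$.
$\frac{875 \pi}{32}$

Begin with the known result
$$J(a) = \int_{0}^{\infty} \frac{7}{a^{2} + s^{2}} \, ds = \frac{7 \pi}{2 a}.$$

Differentiating under the integral sign with respect to $a$,
$$\frac{dJ}{da} = \int_{0}^{\infty} - \frac{14 a}{\left(a^{2} + s^{2}\right)^{2}} \, ds = - \frac{7 \pi}{2 a^{2}},$$
so $\int_{0}^{\infty} \frac{7}{\left(a^{2} + s^{2}\right)^{2}} \, ds = \frac{7 \pi}{4 a^{3}}$.

Setting $a = \frac{2}{5}$:
$$I = \frac{875 \pi}{32}.$$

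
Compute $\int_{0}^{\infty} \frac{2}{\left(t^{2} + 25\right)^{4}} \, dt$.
$\frac{\pi}{250000}$

Begin with the known result
$$J(a) = \int_{0}^{\infty} \frac{2}{a^{2} + t^{2}} \, dt = \frac{\pi}{a}.$$

Differentiating under the integral sign with respect to $a$,
$$\frac{dJ}{da} = \int_{0}^{\infty} - \frac{4 a}{\left(a^{2} + t^{2}\right)^{2}} \, dt = - \frac{\pi}{a^{2}},$$
so $\int_{0}^{\infty} \frac{2}{\left(a^{2} + t^{2}\right)^{2}} \, dt = \frac{\pi}{2 a^{3}}$.

Repeating — each differentiation of $1/(t^2+a^2)^j$ produces $-2ja/(t^2+a^2)^{j+1}$ — and dividing through by $-2ja$ at each step yields, after $3$ differentiations in total,
$$\int_{0}^{\infty} \frac{2}{\left(a^{2} + t^{2}\right)^{4}} \, dt = \frac{5 \pi}{16 a^{7}}.$$

Setting $a = 5$:
$$I = \frac{\pi}{250000}.$$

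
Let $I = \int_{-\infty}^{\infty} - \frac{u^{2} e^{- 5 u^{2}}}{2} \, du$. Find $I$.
$- \frac{\sqrt{5} \sqrt{\pi}}{100}$

Consider the simpler parametrised integral
$$J(a) = \int_{-\infty}^{\infty} - \frac{e^{- a u^{2}}}{2} \, du = - \frac{\sqrt{\pi}}{2 \sqrt{a}}.$$

Differentiating under the integral sign brings down a factor of $(-u^2)$:
$$\frac{dJ}{da} = \int_{-\infty}^{\infty} \frac{u^{2} e^{- a u^{2}}}{2} \, du = \frac{\sqrt{\pi}}{4 a^{\frac{3}{2}}}.$$

The integral on the left is $-I$, so $I = - \frac{\sqrt{\pi}}{4 a^{\frac{3}{2}}}$.

Setting $a = 5$:
$$I = - \frac{\sqrt{5} \sqrt{\pi}}{100}.$$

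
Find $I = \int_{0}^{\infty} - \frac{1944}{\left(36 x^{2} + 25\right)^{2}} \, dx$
$- \frac{81 \pi}{125}$

Begin with the known result
$$J(a) = \int_{0}^{\infty} - \frac{3}{2 \left(a^{2} + x^{2}\right)} \, dx = - \frac{3 \pi}{4 a}.$$

Differentiating under the integral sign with respect to $a$,
$$\frac{dJ}{da} = \int_{0}^{\infty} \frac{3 a}{\left(a^{2} + x^{2}\right)^{2}} \, dx = \frac{3 \pi}{4 a^{2}},$$
so $\int_{0}^{\infty} - \frac{3}{2 \left(a^{2} + x^{2}\right)^{2}} \, dx = - \frac{3 \pi}{8 a^{3}}$.

Setting $a = \frac{5}{6}$:
$$I = - \frac{81 \pi}{125}.$$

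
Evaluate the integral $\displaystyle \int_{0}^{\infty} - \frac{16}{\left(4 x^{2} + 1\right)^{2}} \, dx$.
$- 2 \pi$

Begin with the known result
$$J(a) = \int_{0}^{\infty} - \frac{1}{a^{2} + x^{2}} \, dx = - \frac{\pi}{2 a}.$$

Differentiating under the integral sign with respect to $a$,
$$\frac{dJ}{da} = \int_{0}^{\infty} \frac{2 a}{\left(a^{2} + x^{2}\right)^{2}} \, dx = \frac{\pi}{2 a^{2}},$$
so $\int_{0}^{\infty} - \frac{1}{\left(a^{2} + x^{2}\right)^{2}} \, dx = - \frac{\pi}{4 a^{3}}$.

Setting $a = \frac{1}{2}$:
$$I = - 2 \pi.$$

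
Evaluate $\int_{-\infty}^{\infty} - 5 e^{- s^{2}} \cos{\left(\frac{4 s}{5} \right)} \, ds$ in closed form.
$- \frac{5 \sqrt{\pi}}{e^{\frac{4}{25}}}$

Let $b$ denote the cosine frequency and define $I(b) = \int_{-\infty}^{\infty} - 5 e^{- s^{2}} \cos{\left(b s \right)} \, ds$.

Differentiating under the integral sign,
$$I'(b) = \int_{-\infty}^{\infty} 5 s e^{- s^{2}} \sin{\left(b s \right)} \, ds.$$

Integrate $\int_{-\infty}^{\infty} s \sin(b s)\, e^{- s^{2}}\, ds$ by parts with $u = \sin(b s)$ and $dv = s\, e^{- s^{2}}\, ds$, giving $v = - \frac{e^{- s^{2}}}{2}$. The boundary term vanishes and
$$\int_{-\infty}^{\infty} s \sin(b s)\, e^{- s^{2}}\, ds = \frac{b}{2} \int_{-\infty}^{\infty} \cos(b s)\, e^{- s^{2}}\, ds,$$
so $I'(b) = - \frac{b}{2}\, I(b)$.

This is a separable first-order ODE; solving with the initial condition $I(0) = \int_{-\infty}^{\infty} - 5 e^{- s^{2}}\,ds = - 5 \sqrt{\pi}$ gives
$$I(b) = - 5 \sqrt{\pi} e^{- \frac{b^{2}}{4}}.$$

Setting $b = \frac{4}{5}$:
$$I = - \frac{5 \sqrt{\pi}}{e^{\frac{4}{25}}}.$$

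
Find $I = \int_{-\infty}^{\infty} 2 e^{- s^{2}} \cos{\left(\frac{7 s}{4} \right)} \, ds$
$\frac{2 \sqrt{\pi}}{e^{\frac{49}{64}}}$

Let $b$ denote the cosine frequency and define $I(b) = \int_{-\infty}^{\infty} 2 e^{- s^{2}} \cos{\left(b s \right)} \, ds$.

Differentiating under the integral sign,
$$I'(b) = \int_{-\infty}^{\infty} - 2 s e^{- s^{2}} \sin{\left(b s \right)} \, ds.$$

Integrate $\int_{-\infty}^{\infty} s \sin(b s)\, e^{- s^{2}}\, ds$ by parts with $u = \sin(b s)$ and $dv = s\, e^{- s^{2}}\, ds$, giving $v = - \frac{e^{- s^{2}}}{2}$. The boundary term vanishes and
$$\int_{-\infty}^{\infty} s \sin(b s)\, e^{- s^{2}}\, ds = \frac{b}{2} \int_{-\infty}^{\infty} \cos(b s)\, e^{- s^{2}}\, ds,$$
so $I'(b) = - \frac{b}{2}\, I(b)$.

This is a separable first-order ODE; solving with the initial condition $I(0) = \int_{-\infty}^{\infty} 2 e^{- s^{2}}\,ds = 2 \sqrt{\pi}$ gives
$$I(b) = 2 \sqrt{\pi} e^{- \frac{b^{2}}{4}}.$$

Setting $b = \frac{7}{4}$:
$$I = \frac{2 \sqrt{\pi}}{e^{\frac{49}{64}}}.$$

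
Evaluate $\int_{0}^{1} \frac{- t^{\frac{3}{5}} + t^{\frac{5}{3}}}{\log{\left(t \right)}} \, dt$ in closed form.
$\log{\left(\frac{5}{3} \right)}$

Introduce a parameter $a$ in the exponent: let $I(a) = \int_{0}^{1} \frac{- t^{\frac{3}{5}} + t^{a}}{\log{\left(t \right)}} \, dt$.

Since $\dfrac{\partial}{\partial a}\,t^{a} = t^{a} \ln t$, the $\ln t$ in the denominator cancels and
$$\frac{dI}{da} = \int_{0}^{1} t^{a} \, dt = \left[\frac{t^{a+1}}{a+1}\right]_0^1 = \frac{1}{a + 1}.$$

Integrating with respect to $a$ gives $I(a) = \log{\left(\frac{5 a}{8} + \frac{5}{8} \right)} + C$.

At $a = \frac{3}{5}$ the integrand is identically $0$, so $I(\frac{3}{5}) = 0$. The closed form gives $0$, hence $C = 0$.

Setting $a = \frac{5}{3}$:
$$I = \log{\left(\frac{5}{3} \right)}.$$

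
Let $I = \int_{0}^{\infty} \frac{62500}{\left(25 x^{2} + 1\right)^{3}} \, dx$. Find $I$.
$\frac{9375 \pi}{4}$

Recall the elementary integral
$$J(a) = \int_{0}^{\infty} \frac{4}{a^{2} + x^{2}} \, dx = \frac{2 \pi}{a}.$$

Differentiating under the integral sign with respect to $a$,
$$\frac{dJ}{da} = \int_{0}^{\infty} - \frac{8 a}{\left(a^{2} + x^{2}\right)^{2}} \, dx = - \frac{2 \pi}{a^{2}},$$
so $\int_{0}^{\infty} \frac{4}{\left(a^{2} + x^{2}\right)^{2}} \, dx = \frac{\pi}{a^{3}}$.

Repeating — each differentiation of $1/(x^2+a^2)^j$ produces $-2ja/(x^2+a^2)^{j+1}$ — and dividing through by $-2ja$ at each step yields, after $2$ differentiations in total,
$$\int_{0}^{\infty} \frac{4}{\left(a^{2} + x^{2}\right)^{3}} \, dx = \frac{3 \pi}{4 a^{5}}.$$

Setting $a = \frac{1}{5}$:
$$I = \frac{9375 \pi}{4}.$$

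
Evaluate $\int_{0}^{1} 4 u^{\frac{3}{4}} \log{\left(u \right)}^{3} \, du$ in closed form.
$- \frac{6144}{2401}$

Consider the simpler parametrised integral
$$J(a) = \int_{0}^{1} 4 u^{a} \, du = \frac{4}{a + 1}.$$

Differentiating under the integral sign brings down a factor of $\ln u$:
$$\frac{dJ}{da} = \int_{0}^{1} 4 u^{a} \log{\left(u \right)} \, du = - \frac{4}{\left(a + 1\right)^{2}}.$$

Repeating $3$ times in total — each differentiation brings down another $\ln u$ — gives
$$\frac{d^{3}J}{da^{3}} = \int_{0}^{1} 4 u^{a} \log{\left(u \right)}^{3} \, du = - \frac{24}{\left(a + 1\right)^{4}},$$
and the integrand here is exactly the target integrand, so $I = - \frac{24}{\left(a + 1\right)^{4}}$.

Setting $a = \frac{3}{4}$:
$$I = - \frac{6144}{2401}.$$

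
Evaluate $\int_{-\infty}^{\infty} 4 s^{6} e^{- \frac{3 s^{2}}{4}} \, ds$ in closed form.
$\frac{320 \sqrt{3} \sqrt{\pi}}{27}$

Consider the simpler parametrised integral
$$J(a) = \int_{-\infty}^{\infty} 4 e^{- a s^{2}} \, ds = \frac{4 \sqrt{\pi}}{\sqrt{a}}.$$

Differentiating under the integral sign brings down a factor of $(-s^2)$:
$$\frac{dJ}{da} = \int_{-\infty}^{\infty} - 4 s^{2} e^{- a s^{2}} \, ds = - \frac{2 \sqrt{\pi}}{a^{\frac{3}{2}}}.$$

Repeating $3$ times in total — each differentiation brings down another $(-s^2)$ — gives
$$\frac{d^{3}J}{da^{3}} = \int_{-\infty}^{\infty} - 4 s^{6} e^{- a s^{2}} \, ds = - \frac{15 \sqrt{\pi}}{2 a^{\frac{7}{2}}},$$
and the integrand here is $(-1)^{3}$ times the target integrand, so $I = (-1)^{3}\,\frac{d^{3}J}{da^{3}} = \frac{15 \sqrt{\pi}}{2 a^{\frac{7}{2}}}$.

Setting $a = \frac{3}{4}$:
$$I = \frac{320 \sqrt{3} \sqrt{\pi}}{27}.$$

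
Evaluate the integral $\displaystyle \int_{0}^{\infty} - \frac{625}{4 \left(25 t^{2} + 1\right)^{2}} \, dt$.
$- \frac{125 \pi}{16}$

Start from the standard arctangent integral
$$J(a) = \int_{0}^{\infty} - \frac{1}{4 \left(a^{2} + t^{2}\right)} \, dt = - \frac{\pi}{8 a}.$$

Differentiating under the integral sign with respect to $a$,
$$\frac{dJ}{da} = \int_{0}^{\infty} \frac{a}{2 \left(a^{2} + t^{2}\right)^{2}} \, dt = \frac{\pi}{8 a^{2}},$$
so $\int_{0}^{\infty} - \frac{1}{4 \left(a^{2} + t^{2}\right)^{2}} \, dt = - \frac{\pi}{16 a^{3}}$.

Setting $a = \frac{1}{5}$:
$$I = - \frac{125 \pi}{16}.$$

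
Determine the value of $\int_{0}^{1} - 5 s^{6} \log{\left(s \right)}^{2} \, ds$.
$- \frac{10}{343}$

Start from the elementary integral
$$J(a) = \int_{0}^{1} - 5 s^{a} \, ds = - \frac{5}{a + 1}.$$

Differentiating under the integral sign brings down a factor of $\ln s$:
$$\frac{dJ}{da} = \int_{0}^{1} - 5 s^{a} \log{\left(s \right)} \, ds = \frac{5}{\left(a + 1\right)^{2}}.$$

Repeating twice in total — each differentiation brings down another $\ln s$ — gives
$$\frac{d^{2}J}{da^{2}} = \int_{0}^{1} - 5 s^{a} \log{\left(s \right)}^{2} \, ds = - \frac{10}{\left(a + 1\right)^{3}},$$
and the integrand here is exactly the target integrand, so $I = - \frac{10}{\left(a + 1\right)^{3}}$.

Setting $a = 6$:
$$I = - \frac{10}{343}.$$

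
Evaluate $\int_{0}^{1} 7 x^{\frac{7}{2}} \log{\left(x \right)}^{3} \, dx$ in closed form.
$- \frac{224}{2187}$

Start from the elementary integral
$$J(a) = \int_{0}^{1} 7 x^{a} \, dx = \frac{7}{a + 1}.$$

Differentiating under the integral sign brings down a factor of $\ln x$:
$$\frac{dJ}{da} = \int_{0}^{1} 7 x^{a} \log{\left(x \right)} \, dx = - \frac{7}{\left(a + 1\right)^{2}}.$$

Repeating $3$ times in total — each differentiation brings down another $\ln x$ — gives
$$\frac{d^{3}J}{da^{3}} = \int_{0}^{1} 7 x^{a} \log{\left(x \right)}^{3} \, dx = - \frac{42}{\left(a + 1\right)^{4}},$$
and the integrand here is exactly the target integrand, so $I = - \frac{42}{\left(a + 1\right)^{4}}$.

Setting $a = \frac{7}{2}$:
$$I = - \frac{224}{2187}.$$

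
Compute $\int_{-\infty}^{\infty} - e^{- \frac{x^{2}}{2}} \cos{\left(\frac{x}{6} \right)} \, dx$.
$- \frac{\sqrt{2} \sqrt{\pi}}{e^{\frac{1}{72}}}$

Let $b$ denote the cosine frequency and define $I(b) = \int_{-\infty}^{\infty} - e^{- \frac{x^{2}}{2}} \cos{\left(b x \right)} \, dx$.

Differentiating under the integral sign,
$$I'(b) = \int_{-\infty}^{\infty} x e^{- \frac{x^{2}}{2}} \sin{\left(b x \right)} \, dx.$$

Integrate $\int_{-\infty}^{\infty} x \sin(b x)\, e^{- \frac{x^{2}}{2}}\, dx$ by parts with $u = \sin(b x)$ and $dv = x\, e^{- \frac{x^{2}}{2}}\, dx$, giving $v = - e^{- \frac{x^{2}}{2}}$. The boundary term vanishes and
$$\int_{-\infty}^{\infty} x \sin(b x)\, e^{- \frac{x^{2}}{2}}\, dx = b \int_{-\infty}^{\infty} \cos(b x)\, e^{- \frac{x^{2}}{2}}\, dx,$$
so $I'(b) = - b\, I(b)$.

This is a separable first-order ODE; solving with the initial condition $I(0) = \int_{-\infty}^{\infty} - e^{- \frac{x^{2}}{2}}\,dx = - \sqrt{2} \sqrt{\pi}$ gives
$$I(b) = - \sqrt{2} \sqrt{\pi} e^{- \frac{b^{2}}{2}}.$$

Setting $b = \frac{1}{6}$:
$$I = - \frac{\sqrt{2} \sqrt{\pi}}{e^{\frac{1}{72}}}.$$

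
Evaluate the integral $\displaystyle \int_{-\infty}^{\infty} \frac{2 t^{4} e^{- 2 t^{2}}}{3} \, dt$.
$\frac{\sqrt{2} \sqrt{\pi}}{16}$

Consider the simpler parametrised integral
$$J(a) = \int_{-\infty}^{\infty} \frac{2 e^{- a t^{2}}}{3} \, dt = \frac{2 \sqrt{\pi}}{3 \sqrt{a}}.$$

Differentiating under the integral sign brings down a factor of $(-t^2)$:
$$\frac{dJ}{da} = \int_{-\infty}^{\infty} - \frac{2 t^{2} e^{- a t^{2}}}{3} \, dt = - \frac{\sqrt{\pi}}{3 a^{\frac{3}{2}}}.$$

Repeating twice in total — each differentiation brings down another $(-t^2)$ — gives
$$\frac{d^{2}J}{da^{2}} = \int_{-\infty}^{\infty} \frac{2 t^{4} e^{- a t^{2}}}{3} \, dt = \frac{\sqrt{\pi}}{2 a^{\frac{5}{2}}},$$
and the integrand here is exactly the target integrand, so $I = \frac{\sqrt{\pi}}{2 a^{\frac{5}{2}}}$.

Setting $a = 2$:
$$I = \frac{\sqrt{2} \sqrt{\pi}}{16}.$$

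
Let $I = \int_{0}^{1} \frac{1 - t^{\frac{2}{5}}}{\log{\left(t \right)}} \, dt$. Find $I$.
$- \log{\left(7 \right)} + \log{\left(5 \right)}$

Replace the exponent $\frac{2}{5}$ by a parameter $a$: let $I(a) = \int_{0}^{1} \frac{1 - t^{a}}{\log{\left(t \right)}} \, dt$.

Since $\dfrac{\partial}{\partial a}\,t^{a} = t^{a} \ln t$, the $\ln t$ in the denominator cancels and
$$\frac{dI}{da} = \int_{0}^{1} -1 t^{a} \, dt = -1 \left[\frac{t^{a+1}}{a+1}\right]_0^1 = - \frac{1}{a + 1}.$$

Integrating with respect to $a$ gives $I(a) = - \log{\left(a + 1 \right)} + C$.

At $a = 0$ the integrand is identically $0$, so $I(0) = 0$. The closed form gives $0$, hence $C = 0$.

Setting $a = \frac{2}{5}$:
$$I = - \log{\left(7 \right)} + \log{\left(5 \right)}.$$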